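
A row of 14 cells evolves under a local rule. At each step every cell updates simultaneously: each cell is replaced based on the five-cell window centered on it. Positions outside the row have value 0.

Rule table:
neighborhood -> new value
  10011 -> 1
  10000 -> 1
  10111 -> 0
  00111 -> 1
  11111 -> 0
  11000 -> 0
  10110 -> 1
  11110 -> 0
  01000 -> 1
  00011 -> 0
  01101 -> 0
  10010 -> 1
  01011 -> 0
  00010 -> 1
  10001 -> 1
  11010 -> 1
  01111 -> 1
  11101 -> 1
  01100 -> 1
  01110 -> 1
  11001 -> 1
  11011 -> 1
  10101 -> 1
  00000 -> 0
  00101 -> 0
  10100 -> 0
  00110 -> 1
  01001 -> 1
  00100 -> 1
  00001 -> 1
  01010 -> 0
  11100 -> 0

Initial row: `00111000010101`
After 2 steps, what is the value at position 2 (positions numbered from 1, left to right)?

0

10110011100100
00111111011111
position 2 holds 0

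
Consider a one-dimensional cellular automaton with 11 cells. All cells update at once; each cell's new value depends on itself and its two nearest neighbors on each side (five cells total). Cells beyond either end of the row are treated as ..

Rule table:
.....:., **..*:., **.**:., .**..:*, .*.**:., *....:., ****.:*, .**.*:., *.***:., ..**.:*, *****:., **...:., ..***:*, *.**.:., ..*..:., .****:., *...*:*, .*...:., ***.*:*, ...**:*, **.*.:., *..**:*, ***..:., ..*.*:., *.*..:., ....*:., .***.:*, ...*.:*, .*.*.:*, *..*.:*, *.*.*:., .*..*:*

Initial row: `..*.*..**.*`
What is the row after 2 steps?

*.*...*....

step 1: .*.*.***...
step 2: *.*...*....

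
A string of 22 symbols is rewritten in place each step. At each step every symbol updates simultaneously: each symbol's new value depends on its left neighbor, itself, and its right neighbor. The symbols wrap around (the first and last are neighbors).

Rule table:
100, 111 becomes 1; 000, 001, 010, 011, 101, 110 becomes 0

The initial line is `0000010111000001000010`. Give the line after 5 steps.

step 1: 0000000010100000100001
step 2: 1000000000010000010000
step 3: 0100000000001000001000
step 4: 0010000000000100000100
step 5: 0001000000000010000010

0001000000000010000010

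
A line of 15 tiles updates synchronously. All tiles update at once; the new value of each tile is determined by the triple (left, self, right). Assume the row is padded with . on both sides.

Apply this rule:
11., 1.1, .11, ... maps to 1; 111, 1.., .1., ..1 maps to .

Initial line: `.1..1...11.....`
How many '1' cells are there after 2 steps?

step 1: ......1.11.1111
step 2: 11111..11111..1
count of 1: 11

11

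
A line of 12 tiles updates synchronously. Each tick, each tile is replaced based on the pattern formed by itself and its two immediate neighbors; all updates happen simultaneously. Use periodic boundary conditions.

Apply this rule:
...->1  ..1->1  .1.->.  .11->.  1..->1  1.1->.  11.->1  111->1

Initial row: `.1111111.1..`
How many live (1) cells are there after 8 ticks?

9

tick 1: 1.111111..11
tick 2: 1..1111111.1
tick 3: 111.111111..
tick 4: .11..1111111
tick 5: ..111.111111
tick 6: 11.11..11111
tick 7: 11..111.1111
tick 8: 1111.11..111
count of 1: 9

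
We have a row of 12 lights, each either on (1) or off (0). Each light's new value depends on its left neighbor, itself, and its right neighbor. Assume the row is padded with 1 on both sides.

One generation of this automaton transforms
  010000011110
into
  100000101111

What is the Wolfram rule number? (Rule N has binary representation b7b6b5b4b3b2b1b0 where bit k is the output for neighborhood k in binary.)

226

position 8: 111 → 1  (bit 7 = 1)
position 10: 110 → 1  (bit 6 = 1)
position 0: 101 → 1  (bit 5 = 1)
position 2: 100 → 0  (bit 4 = 0)
position 7: 011 → 0  (bit 3 = 0)
position 1: 010 → 0  (bit 2 = 0)
position 6: 001 → 1  (bit 1 = 1)
position 3: 000 → 0  (bit 0 = 0)
bits b7..b0 = 11100010 = 226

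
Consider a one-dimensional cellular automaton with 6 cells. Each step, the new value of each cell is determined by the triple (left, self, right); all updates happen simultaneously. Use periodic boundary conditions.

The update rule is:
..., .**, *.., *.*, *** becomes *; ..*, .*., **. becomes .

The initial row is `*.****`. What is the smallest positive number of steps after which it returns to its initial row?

6

.*****
*****.
****.*
***.**
**.***
*.****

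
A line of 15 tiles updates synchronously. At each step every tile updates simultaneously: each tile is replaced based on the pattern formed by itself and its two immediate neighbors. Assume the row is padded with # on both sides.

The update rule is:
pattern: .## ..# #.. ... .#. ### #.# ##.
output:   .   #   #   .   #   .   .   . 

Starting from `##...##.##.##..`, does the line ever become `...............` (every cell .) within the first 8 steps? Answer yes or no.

no

step 1: ..#.#........##
step 2: ###.##......#..
step 3: ......#....####
step 4: #....###..#....
step 5: .#..#...####..#
step 6: .#####.#....##.
step 7: .......##..#...
step 8: #.....#..####.#
step 8 is #.....#..####.#, still not uniform .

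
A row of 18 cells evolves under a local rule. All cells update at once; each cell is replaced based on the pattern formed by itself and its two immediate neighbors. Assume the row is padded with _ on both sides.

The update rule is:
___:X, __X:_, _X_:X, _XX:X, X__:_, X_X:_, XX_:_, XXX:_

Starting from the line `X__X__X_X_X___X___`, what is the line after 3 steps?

X__X__X_X_X_X_X_X_

step 1: X__X__X_X_X_X_X_XX
step 2: X__X__X_X_X_X_X_X_
step 3: X__X__X_X_X_X_X_X_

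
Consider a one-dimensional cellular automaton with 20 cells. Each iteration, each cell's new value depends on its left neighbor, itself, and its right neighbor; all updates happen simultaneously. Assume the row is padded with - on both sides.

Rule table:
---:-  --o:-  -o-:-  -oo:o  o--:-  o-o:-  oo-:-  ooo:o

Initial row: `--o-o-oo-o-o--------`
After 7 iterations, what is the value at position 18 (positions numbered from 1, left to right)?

------o-------------
--------------------
--------------------  (fixed point — unchanged through iteration 7)
position 18 holds -

-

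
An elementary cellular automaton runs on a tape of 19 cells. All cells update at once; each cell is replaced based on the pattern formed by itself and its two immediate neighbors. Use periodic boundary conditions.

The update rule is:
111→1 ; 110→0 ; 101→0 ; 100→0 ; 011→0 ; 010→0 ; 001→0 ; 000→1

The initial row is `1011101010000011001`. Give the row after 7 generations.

1001110011000000011

0001000000111000000
1100011110010011111
1001001100000001111
0000000001111100111
0111111100111000010
0011111000010011000
1001110011000000011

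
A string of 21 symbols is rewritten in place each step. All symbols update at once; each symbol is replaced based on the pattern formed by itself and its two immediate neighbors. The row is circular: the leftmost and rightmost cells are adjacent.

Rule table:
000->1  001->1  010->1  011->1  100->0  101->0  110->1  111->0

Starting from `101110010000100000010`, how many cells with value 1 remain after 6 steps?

12

step 1: 101010110111101111110
step 2: 101010110100101000010
step 3: 101010110101101011110
step 4: 101010110101101010010
step 5: 101010110101101010110
step 6: 101010110101101010110
count of 1: 12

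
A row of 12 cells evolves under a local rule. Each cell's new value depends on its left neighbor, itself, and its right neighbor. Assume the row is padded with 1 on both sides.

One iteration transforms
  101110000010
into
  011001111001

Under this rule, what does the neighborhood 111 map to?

0

At position 3 the neighborhood is 111; the next row has 0 there.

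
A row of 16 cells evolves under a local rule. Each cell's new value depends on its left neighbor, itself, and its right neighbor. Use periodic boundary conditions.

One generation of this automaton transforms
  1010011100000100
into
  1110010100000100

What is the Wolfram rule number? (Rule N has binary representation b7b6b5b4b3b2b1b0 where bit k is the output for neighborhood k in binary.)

108

position 6: 111 → 0  (bit 7 = 0)
position 7: 110 → 1  (bit 6 = 1)
position 1: 101 → 1  (bit 5 = 1)
position 3: 100 → 0  (bit 4 = 0)
position 5: 011 → 1  (bit 3 = 1)
position 0: 010 → 1  (bit 2 = 1)
position 4: 001 → 0  (bit 1 = 0)
position 9: 000 → 0  (bit 0 = 0)
bits b7..b0 = 01101100 = 108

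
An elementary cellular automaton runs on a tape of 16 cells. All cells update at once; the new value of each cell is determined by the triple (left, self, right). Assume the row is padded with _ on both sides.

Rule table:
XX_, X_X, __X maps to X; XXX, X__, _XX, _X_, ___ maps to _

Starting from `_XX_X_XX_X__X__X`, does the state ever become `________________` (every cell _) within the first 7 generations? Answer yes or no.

no

generation 1: X_XX_X_XX__X__X_
generation 2: _X_XX_X_X_X__X__
generation 3: X_X_XX_X_X__X___
generation 4: _X_X_XX_X__X____
generation 5: X_X_X_XX__X_____
generation 6: _X_X_X_X_X______
generation 7: X_X_X_X_X_______
generation 7 is X_X_X_X_X_______, still not uniform _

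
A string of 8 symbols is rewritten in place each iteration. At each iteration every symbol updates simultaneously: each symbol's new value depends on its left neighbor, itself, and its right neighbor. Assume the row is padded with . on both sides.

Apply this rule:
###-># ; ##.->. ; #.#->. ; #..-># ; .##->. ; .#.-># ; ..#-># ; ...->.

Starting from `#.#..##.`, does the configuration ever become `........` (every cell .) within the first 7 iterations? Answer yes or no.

iteration 1: #.###..#
iteration 2: #..#.###
iteration 3: ####..#.
iteration 4: .##.####
iteration 5: #....##.
iteration 6: ##..#..#
iteration 7: ..######
iteration 7 is ..######, still not uniform .

no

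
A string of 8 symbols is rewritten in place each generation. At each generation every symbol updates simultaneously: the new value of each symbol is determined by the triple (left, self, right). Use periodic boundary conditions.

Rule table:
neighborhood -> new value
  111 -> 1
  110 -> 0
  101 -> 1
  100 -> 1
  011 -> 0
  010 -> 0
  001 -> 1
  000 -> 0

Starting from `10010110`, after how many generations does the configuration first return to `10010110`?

2

generation 1: 01101001
generation 2: 10010110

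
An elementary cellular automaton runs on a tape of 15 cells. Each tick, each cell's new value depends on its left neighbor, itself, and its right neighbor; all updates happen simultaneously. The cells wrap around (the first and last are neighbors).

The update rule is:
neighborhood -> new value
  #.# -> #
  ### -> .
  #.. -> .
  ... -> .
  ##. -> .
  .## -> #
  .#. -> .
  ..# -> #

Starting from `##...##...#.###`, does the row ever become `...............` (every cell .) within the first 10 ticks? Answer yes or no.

....##...#.##..
...##...#.##...
..##...#.##....
.##...#.##.....
##...#.##......
#...#.##......#
...#.##......##
..#.##......##.
.#.##......##..
#.##......##...
tick 10 is #.##......##..., still not uniform .

no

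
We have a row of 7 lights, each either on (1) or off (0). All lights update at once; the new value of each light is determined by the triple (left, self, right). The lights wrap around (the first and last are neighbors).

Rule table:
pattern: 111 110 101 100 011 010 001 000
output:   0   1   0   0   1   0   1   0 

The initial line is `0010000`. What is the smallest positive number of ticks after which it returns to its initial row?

0100000
1000000
0000001
0000010
0000100
0001000
0010000

7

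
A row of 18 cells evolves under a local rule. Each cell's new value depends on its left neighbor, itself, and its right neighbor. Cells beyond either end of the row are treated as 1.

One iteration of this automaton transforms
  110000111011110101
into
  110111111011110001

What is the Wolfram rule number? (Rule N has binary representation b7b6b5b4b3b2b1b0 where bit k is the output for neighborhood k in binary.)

position 0: 111 → 1  (bit 7 = 1)
position 1: 110 → 1  (bit 6 = 1)
position 9: 101 → 0  (bit 5 = 0)
position 2: 100 → 0  (bit 4 = 0)
position 6: 011 → 1  (bit 3 = 1)
position 15: 010 → 0  (bit 2 = 0)
position 5: 001 → 1  (bit 1 = 1)
position 3: 000 → 1  (bit 0 = 1)
bits b7..b0 = 11001011 = 203

203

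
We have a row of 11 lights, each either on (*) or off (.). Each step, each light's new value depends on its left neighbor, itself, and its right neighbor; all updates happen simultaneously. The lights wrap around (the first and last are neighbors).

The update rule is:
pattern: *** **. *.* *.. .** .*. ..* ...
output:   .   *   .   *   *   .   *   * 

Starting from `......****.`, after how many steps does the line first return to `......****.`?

*******..**
......****.

2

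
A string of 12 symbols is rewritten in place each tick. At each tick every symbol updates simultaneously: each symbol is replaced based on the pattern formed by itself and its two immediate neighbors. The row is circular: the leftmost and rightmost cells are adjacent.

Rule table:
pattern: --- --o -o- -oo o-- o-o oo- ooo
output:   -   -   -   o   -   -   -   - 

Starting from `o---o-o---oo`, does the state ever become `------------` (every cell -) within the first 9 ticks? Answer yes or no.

----------o-
------------
all cells are - at tick 2

yes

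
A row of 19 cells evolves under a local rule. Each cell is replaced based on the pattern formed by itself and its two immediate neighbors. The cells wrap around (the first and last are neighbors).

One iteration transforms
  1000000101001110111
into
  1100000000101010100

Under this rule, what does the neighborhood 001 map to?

At position 6 the neighborhood is 001; the next row has 0 there.

0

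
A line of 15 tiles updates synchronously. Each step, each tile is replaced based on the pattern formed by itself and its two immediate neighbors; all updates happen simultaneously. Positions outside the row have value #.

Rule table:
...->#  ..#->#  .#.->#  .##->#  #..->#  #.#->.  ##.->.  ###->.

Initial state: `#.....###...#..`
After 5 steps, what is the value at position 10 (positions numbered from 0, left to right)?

.######..######
.#.....###.....
.#######..#####
.#......###....
.########..####
position 10 holds .

.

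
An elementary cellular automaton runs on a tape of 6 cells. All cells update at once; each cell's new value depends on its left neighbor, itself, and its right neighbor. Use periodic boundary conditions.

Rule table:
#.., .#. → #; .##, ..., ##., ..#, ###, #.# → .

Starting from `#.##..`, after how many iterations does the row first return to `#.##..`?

6

#...#.
##..#.
..#.#.
..#.##
#.#...
#.##..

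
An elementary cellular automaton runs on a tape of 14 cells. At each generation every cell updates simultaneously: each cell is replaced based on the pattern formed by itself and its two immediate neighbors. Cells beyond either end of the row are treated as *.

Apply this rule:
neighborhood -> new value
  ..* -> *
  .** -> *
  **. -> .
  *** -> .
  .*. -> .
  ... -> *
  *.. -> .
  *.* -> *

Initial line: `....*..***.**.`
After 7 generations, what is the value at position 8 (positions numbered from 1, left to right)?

.***..**..**.*
**...**..**.**
...***..**.**.
.***...**.**.*
**...***.**.**
...***..**.**.  (repeats generation 3; period 3)
generation 7: .***...**.**.*
position 8 holds *

*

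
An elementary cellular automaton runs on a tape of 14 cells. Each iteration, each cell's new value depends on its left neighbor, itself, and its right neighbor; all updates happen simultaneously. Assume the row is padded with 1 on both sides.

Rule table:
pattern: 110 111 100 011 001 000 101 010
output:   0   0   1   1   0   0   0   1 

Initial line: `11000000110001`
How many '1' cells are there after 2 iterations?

iteration 1: 00100000101001
iteration 2: 10110000101101
count of 1: 7

7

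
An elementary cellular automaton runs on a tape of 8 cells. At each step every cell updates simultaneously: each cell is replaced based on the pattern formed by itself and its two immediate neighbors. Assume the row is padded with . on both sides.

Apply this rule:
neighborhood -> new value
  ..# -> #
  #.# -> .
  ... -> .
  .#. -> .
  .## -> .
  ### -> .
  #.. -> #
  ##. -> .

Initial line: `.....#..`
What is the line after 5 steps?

#.#...#.

....#.#.
...#...#
..#.#.#.
.#.....#
#.#...#.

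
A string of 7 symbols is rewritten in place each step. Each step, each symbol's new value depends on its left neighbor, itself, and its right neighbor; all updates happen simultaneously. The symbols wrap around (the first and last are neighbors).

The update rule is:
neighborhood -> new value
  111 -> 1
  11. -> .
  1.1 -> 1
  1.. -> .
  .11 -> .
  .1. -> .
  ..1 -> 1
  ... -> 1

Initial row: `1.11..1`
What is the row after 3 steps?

.1...1.
1..11..
..1...1

..1...1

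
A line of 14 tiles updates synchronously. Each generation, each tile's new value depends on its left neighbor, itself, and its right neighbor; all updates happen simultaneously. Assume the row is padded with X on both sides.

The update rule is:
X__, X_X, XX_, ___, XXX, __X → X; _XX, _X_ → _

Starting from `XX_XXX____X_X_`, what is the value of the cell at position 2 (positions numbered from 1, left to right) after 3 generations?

XXX_XXXXXX_X_X
XXXX_XXXXXX_X_
XXXXX_XXXXXX_X
position 2 holds X

X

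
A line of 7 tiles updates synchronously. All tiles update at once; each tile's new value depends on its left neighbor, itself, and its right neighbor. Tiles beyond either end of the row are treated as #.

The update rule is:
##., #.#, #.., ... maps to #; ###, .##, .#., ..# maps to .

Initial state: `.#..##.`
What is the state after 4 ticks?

#.##.##

#.#..##
##.#...
.##.##.
#.##.##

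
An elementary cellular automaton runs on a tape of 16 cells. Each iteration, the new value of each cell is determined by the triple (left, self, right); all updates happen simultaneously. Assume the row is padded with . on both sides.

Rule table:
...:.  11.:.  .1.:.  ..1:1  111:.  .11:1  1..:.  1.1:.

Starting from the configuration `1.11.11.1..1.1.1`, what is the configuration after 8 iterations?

...1............

iteration 1: ..1..1....1.....
iteration 2: .1..1....1......
iteration 3: 1..1....1.......
iteration 4: ..1....1........
iteration 5: .1....1.........
iteration 6: 1....1..........
iteration 7: ....1...........
iteration 8: ...1............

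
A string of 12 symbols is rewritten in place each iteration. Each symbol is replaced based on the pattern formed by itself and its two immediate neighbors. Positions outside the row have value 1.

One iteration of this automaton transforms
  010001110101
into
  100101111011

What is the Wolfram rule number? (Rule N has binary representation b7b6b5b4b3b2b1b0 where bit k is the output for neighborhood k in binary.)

position 6: 111 → 1  (bit 7 = 1)
position 7: 110 → 1  (bit 6 = 1)
position 0: 101 → 1  (bit 5 = 1)
position 2: 100 → 0  (bit 4 = 0)
position 5: 011 → 1  (bit 3 = 1)
position 1: 010 → 0  (bit 2 = 0)
position 4: 001 → 0  (bit 1 = 0)
position 3: 000 → 1  (bit 0 = 1)
bits b7..b0 = 11101001 = 233

233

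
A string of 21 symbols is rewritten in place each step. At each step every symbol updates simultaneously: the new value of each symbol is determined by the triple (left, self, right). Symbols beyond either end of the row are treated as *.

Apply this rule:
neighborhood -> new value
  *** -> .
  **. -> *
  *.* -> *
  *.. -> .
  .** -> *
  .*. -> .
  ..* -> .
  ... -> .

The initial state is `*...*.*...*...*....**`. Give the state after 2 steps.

step 1: *....*.............*.
step 2: *...................*

*...................*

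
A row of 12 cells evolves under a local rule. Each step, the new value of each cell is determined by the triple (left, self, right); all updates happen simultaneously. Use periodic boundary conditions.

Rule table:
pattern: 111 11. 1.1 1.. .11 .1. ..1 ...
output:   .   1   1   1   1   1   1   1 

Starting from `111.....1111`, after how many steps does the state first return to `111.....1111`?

2

step 1: ..1111111...
step 2: 111.....1111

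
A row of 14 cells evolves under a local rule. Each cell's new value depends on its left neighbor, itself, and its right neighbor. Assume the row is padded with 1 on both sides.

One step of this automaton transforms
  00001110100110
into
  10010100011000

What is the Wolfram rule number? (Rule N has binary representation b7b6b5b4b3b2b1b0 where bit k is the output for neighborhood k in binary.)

position 5: 111 → 1  (bit 7 = 1)
position 6: 110 → 0  (bit 6 = 0)
position 7: 101 → 0  (bit 5 = 0)
position 0: 100 → 1  (bit 4 = 1)
position 4: 011 → 0  (bit 3 = 0)
position 8: 010 → 0  (bit 2 = 0)
position 3: 001 → 1  (bit 1 = 1)
position 1: 000 → 0  (bit 0 = 0)
bits b7..b0 = 10010010 = 146

146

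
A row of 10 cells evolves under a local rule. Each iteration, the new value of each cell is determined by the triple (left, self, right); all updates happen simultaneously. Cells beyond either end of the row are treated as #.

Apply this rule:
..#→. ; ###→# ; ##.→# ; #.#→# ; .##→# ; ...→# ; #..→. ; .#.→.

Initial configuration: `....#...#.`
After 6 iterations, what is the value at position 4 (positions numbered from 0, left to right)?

.

.##...#..#
###.#....#
####..##.#
####..####
####..####  (fixed point — unchanged through iteration 6)
position 4 holds .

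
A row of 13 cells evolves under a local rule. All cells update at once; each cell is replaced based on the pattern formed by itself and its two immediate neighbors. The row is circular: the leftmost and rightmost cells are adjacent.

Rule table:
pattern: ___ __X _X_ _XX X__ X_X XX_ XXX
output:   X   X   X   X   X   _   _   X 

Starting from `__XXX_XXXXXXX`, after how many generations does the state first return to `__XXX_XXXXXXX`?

XXXX__XXXXXX_
XXX_XXXXXXX__
XX__XXXXXX_XX
X_XXXXXXX__XX
__XXXXXX_XXXX
XXXXXXX__XXX_
XXXXXX_XXXX__
XXXXX__XXX_XX
XXXX_XXXX__XX
XXX__XXX_XXXX
XX_XXXX__XXXX
X__XXX_XXXXXX
_XXXX__XXXXXX
_XXX_XXXXXXX_
XXX__XXXXXX_X
XX_XXXXXXX__X
X__XXXXXX_XXX
_XXXXXXX__XXX
_XXXXXX_XXXX_
XXXXXX__XXX_X
XXXXX_XXXX__X
XXXX__XXX_XXX
XXX_XXXX__XXX
XX__XXX_XXXXX
X_XXXX__XXXXX
__XXX_XXXXXXX

26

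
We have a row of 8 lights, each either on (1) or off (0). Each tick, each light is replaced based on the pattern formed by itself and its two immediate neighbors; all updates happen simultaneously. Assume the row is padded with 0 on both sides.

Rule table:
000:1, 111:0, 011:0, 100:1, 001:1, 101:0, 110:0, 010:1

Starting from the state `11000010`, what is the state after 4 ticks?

tick 1: 00111111
tick 2: 11000000
tick 3: 00111111  (repeats tick 1; period 2)
tick 4: 11000000

11000000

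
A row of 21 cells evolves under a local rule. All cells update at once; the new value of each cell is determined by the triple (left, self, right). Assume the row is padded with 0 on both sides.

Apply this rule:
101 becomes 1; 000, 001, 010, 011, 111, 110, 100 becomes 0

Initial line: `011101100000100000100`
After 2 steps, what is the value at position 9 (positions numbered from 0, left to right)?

0

step 1: 000010000000000000000
step 2: 000000000000000000000
position 9 holds 0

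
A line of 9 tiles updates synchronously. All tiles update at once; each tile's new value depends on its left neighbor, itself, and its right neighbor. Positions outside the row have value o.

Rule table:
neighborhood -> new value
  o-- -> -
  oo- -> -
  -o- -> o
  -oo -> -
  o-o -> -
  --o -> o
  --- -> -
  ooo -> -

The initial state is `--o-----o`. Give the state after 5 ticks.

-oo----o-
------oo-
-----o---
----oo--o
---o---o-

---o---o-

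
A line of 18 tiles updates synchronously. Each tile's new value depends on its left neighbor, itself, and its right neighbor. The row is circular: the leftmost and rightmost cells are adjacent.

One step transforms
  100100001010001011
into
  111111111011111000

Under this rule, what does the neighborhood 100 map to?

At position 1 the neighborhood is 100; the next row has 1 there.

1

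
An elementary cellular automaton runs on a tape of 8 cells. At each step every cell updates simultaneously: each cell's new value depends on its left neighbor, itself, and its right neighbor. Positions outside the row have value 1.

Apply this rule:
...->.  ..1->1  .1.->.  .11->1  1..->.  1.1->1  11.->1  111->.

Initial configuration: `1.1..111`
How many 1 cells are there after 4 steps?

step 1: 11..11..
step 2: .1.111.1
step 3: 1.11.111
step 4: 111111..
count of 1: 6

6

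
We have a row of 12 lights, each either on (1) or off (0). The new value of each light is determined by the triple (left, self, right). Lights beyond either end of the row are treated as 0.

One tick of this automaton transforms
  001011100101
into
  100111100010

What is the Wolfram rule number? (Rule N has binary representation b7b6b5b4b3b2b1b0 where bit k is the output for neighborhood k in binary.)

position 5: 111 → 1  (bit 7 = 1)
position 6: 110 → 1  (bit 6 = 1)
position 3: 101 → 1  (bit 5 = 1)
position 7: 100 → 0  (bit 4 = 0)
position 4: 011 → 1  (bit 3 = 1)
position 2: 010 → 0  (bit 2 = 0)
position 1: 001 → 0  (bit 1 = 0)
position 0: 000 → 1  (bit 0 = 1)
bits b7..b0 = 11101001 = 233

233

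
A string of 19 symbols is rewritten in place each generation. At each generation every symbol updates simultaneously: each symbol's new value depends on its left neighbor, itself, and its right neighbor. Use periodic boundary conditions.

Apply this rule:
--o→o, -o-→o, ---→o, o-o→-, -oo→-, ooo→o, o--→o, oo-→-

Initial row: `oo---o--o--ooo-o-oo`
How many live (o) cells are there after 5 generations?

13

generation 1: o-ooooooooo-o--o--o
generation 2: ---ooooooo--oooooo-
generation 3: ooo-ooooo-oo-oooo-o
generation 4: oo---ooo------oo---
generation 5: --ooo-o-oooooo--ooo
count of o: 13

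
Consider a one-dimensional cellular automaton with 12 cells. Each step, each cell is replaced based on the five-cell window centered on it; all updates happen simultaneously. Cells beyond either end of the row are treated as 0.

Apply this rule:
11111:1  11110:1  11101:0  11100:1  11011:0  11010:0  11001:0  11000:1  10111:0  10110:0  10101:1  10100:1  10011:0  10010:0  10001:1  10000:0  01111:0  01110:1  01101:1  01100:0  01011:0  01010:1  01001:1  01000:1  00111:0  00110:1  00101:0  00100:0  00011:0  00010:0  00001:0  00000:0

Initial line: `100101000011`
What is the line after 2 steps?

001001111001

010011100010
001001111001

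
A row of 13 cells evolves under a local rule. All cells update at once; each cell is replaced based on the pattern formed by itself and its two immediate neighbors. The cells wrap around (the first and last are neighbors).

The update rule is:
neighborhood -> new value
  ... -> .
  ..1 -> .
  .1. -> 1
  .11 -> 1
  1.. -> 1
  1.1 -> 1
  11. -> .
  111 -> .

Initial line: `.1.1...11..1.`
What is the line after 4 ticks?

.111.1..1...1

.1111..1.1.11
11...1.11111.
1.1..111....1
.111.1..1...1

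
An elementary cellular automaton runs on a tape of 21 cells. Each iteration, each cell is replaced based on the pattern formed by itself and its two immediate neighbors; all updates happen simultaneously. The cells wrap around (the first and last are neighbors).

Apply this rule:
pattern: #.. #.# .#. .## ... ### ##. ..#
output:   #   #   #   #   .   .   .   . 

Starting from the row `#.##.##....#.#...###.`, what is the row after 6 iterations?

##..#.#...#.#....####

###.##.#...####..#..#
...##.###..#...#.##.#
#..#.##..#.##..###.##
.#.###.#.###.#.#..##.
.###..####..#####.#.#
##..#.#...#.#....####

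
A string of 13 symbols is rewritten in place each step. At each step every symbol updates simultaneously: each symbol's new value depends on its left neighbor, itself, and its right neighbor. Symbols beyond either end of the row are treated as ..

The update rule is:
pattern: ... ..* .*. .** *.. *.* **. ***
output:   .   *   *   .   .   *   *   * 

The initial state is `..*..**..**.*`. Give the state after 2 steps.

.**.*.*.*.***
*.********.**

*.********.**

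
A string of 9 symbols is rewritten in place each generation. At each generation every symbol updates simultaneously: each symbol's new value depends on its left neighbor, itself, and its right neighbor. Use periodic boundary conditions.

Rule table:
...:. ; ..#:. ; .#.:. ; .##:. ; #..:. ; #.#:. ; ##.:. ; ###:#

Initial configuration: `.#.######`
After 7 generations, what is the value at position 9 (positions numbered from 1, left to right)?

generation 1: ....####.
generation 2: .....##..
generation 3: .........
generation 4: .........  (fixed point — unchanged through generation 7)
position 9 holds .

.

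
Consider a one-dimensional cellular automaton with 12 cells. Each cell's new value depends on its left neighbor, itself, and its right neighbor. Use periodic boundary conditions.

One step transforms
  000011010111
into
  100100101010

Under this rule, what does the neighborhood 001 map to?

1

At position 3 the neighborhood is 001; the next row has 1 there.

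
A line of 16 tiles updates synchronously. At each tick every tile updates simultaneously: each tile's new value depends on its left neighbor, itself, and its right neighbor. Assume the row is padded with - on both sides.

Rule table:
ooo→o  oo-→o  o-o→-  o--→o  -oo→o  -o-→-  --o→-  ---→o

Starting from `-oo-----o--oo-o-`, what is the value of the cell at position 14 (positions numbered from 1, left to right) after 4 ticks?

o

-oooooo--o-oo--o
-ooooooo---ooo--
-ooooooooo-ooooo
-ooooooooo-ooooo
position 14 holds o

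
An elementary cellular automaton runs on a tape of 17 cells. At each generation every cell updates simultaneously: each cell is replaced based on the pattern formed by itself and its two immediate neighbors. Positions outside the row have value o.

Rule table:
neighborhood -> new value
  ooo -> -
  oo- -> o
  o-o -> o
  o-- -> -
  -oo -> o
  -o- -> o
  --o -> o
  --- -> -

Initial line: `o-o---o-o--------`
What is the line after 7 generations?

ooo--oooo-------o
--o-oo--o------oo
-ooooo-oo-----oo-
oo---oooo----oooo
-o--oo--o---oo---
oo-ooo-oo--ooo--o
-ooo-oooo-oo-o-oo

-ooo-oooo-oo-o-oo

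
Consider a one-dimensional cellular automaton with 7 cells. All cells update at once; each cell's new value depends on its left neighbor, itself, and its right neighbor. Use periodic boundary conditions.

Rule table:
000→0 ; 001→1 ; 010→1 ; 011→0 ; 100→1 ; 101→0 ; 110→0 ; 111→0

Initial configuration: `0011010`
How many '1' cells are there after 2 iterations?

0100011
0110100
count of 1: 3

3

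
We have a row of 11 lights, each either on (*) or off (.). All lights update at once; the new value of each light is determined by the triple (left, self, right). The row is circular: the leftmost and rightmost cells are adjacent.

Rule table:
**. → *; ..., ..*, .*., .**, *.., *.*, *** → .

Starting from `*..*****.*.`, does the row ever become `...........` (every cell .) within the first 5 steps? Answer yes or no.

yes

step 1: .......*...
step 2: ...........
all cells are . at step 2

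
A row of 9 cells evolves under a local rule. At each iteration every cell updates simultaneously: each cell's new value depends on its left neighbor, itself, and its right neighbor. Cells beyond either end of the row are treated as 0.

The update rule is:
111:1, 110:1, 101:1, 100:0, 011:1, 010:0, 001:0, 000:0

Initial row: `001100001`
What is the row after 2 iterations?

001100000
001100000

001100000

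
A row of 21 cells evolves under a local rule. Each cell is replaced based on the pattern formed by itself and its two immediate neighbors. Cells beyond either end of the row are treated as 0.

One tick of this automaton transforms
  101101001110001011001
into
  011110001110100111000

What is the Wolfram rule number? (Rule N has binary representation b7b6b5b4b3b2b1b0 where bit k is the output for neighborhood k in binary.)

233

position 9: 111 → 1  (bit 7 = 1)
position 3: 110 → 1  (bit 6 = 1)
position 1: 101 → 1  (bit 5 = 1)
position 6: 100 → 0  (bit 4 = 0)
position 2: 011 → 1  (bit 3 = 1)
position 0: 010 → 0  (bit 2 = 0)
position 7: 001 → 0  (bit 1 = 0)
position 12: 000 → 1  (bit 0 = 1)
bits b7..b0 = 11101001 = 233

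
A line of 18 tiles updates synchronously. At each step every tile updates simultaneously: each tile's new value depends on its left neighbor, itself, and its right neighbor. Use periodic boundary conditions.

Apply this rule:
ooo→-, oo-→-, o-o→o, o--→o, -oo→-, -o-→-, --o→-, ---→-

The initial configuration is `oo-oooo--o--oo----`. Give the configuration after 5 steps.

--o----o--o---o---
---o----o--o---o--
----o----o--o---o-
-----o----o--o---o
o-----o----o--o---

o-----o----o--o---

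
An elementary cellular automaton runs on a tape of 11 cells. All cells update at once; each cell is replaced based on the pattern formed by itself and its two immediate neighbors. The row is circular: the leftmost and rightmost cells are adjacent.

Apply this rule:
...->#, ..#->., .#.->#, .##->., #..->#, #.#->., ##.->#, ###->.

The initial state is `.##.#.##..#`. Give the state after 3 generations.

generation 1: ..#.#..##.#
generation 2: #.#.##..#.#
generation 3: #.#..##.#..

#.#..##.#..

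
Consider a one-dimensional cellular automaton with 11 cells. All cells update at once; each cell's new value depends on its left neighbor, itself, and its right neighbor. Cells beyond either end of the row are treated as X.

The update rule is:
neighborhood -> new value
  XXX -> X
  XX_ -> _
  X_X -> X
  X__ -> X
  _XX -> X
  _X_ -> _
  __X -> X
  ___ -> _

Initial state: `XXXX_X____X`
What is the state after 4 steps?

_X_X_XXXXXX

XXX_X_X__XX
XX_X_X_XXXX
X_X_X_XXXXX
_X_X_XXXXXX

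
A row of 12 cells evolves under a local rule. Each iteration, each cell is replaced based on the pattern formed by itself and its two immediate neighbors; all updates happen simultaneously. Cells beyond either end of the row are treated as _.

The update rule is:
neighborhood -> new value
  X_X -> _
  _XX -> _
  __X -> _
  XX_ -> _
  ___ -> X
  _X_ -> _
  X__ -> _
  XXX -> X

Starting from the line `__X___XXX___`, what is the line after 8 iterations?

X___X__X__XX
__X_________
X___XXXXXXXX
__X__XXXXXX_
X_____XXXX__
__XXX__XX__X
X__X________
_____XXXXXXX

_____XXXXXXX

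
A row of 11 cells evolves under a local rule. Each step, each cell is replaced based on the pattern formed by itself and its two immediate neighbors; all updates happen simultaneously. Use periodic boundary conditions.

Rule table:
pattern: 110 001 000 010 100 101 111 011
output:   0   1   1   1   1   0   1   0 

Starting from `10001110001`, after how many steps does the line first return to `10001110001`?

5

step 1: 01110101110
step 2: 10100100101
step 3: 00111111100
step 4: 11011111011
step 5: 10001110001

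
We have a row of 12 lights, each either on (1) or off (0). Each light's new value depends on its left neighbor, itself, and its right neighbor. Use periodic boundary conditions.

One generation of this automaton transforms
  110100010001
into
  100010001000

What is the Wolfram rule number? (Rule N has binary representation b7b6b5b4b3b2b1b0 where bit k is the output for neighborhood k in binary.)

position 0: 111 → 1  (bit 7 = 1)
position 1: 110 → 0  (bit 6 = 0)
position 2: 101 → 0  (bit 5 = 0)
position 4: 100 → 1  (bit 4 = 1)
position 11: 011 → 0  (bit 3 = 0)
position 3: 010 → 0  (bit 2 = 0)
position 6: 001 → 0  (bit 1 = 0)
position 5: 000 → 0  (bit 0 = 0)
bits b7..b0 = 10010000 = 144

144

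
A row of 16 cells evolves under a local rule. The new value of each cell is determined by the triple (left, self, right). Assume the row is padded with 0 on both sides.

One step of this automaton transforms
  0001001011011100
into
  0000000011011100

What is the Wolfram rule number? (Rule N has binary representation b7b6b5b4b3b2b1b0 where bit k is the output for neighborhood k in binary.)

200

position 12: 111 → 1  (bit 7 = 1)
position 9: 110 → 1  (bit 6 = 1)
position 7: 101 → 0  (bit 5 = 0)
position 4: 100 → 0  (bit 4 = 0)
position 8: 011 → 1  (bit 3 = 1)
position 3: 010 → 0  (bit 2 = 0)
position 2: 001 → 0  (bit 1 = 0)
position 0: 000 → 0  (bit 0 = 0)
bits b7..b0 = 11001000 = 200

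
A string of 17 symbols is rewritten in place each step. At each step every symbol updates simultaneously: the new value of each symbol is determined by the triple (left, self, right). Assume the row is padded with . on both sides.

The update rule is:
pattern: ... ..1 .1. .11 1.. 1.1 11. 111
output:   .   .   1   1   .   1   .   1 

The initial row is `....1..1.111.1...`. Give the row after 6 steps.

....1..1111.11...
....1..111.11....
....1..11.11.....
....1..1.11......
....1..111.......
....1..11........

....1..11........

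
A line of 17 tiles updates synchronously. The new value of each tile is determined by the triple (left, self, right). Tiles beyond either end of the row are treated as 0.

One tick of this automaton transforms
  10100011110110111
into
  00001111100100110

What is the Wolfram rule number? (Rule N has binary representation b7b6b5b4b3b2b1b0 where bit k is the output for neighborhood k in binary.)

position 7: 111 → 1  (bit 7 = 1)
position 9: 110 → 0  (bit 6 = 0)
position 1: 101 → 0  (bit 5 = 0)
position 3: 100 → 0  (bit 4 = 0)
position 6: 011 → 1  (bit 3 = 1)
position 0: 010 → 0  (bit 2 = 0)
position 5: 001 → 1  (bit 1 = 1)
position 4: 000 → 1  (bit 0 = 1)
bits b7..b0 = 10001011 = 139

139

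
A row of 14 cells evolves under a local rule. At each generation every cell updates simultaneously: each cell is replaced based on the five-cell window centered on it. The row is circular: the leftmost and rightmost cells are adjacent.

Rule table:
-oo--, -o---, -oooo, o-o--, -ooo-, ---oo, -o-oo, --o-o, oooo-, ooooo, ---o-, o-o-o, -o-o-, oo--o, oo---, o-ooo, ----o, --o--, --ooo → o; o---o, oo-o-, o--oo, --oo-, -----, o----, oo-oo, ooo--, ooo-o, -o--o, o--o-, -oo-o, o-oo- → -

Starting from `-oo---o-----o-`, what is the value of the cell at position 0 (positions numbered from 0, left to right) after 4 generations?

--oo-ooo--ooo-
-o---oo-o-oo-o
ooo-o---oo---o
oo--oo-o-oo-oo
position 0 holds o

o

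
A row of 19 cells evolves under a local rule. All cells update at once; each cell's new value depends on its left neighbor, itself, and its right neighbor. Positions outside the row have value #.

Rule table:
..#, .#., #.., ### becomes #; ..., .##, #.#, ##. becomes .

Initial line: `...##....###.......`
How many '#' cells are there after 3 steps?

#.#..#..#.#.#.....#
..#######.#.##...#.
##.#####..#...#.##.
count of #: 11

11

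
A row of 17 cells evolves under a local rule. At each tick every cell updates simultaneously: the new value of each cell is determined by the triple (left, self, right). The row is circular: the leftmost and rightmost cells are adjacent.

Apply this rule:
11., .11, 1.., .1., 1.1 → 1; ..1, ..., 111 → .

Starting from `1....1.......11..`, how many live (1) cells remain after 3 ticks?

11...11......111.
111..111.....1.11
..11.1.11....111.
count of 1: 8

8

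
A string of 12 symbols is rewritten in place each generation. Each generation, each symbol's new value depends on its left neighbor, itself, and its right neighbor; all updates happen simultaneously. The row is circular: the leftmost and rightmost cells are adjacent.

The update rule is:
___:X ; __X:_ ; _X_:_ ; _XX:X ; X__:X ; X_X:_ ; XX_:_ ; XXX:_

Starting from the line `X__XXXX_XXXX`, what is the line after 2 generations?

____XXX__XXX

_X_X____X___
____XXX__XXX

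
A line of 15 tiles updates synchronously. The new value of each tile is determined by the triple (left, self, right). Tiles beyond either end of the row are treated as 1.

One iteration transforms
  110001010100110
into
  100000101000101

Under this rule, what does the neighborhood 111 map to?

At position 0 the neighborhood is 111; the next row has 1 there.

1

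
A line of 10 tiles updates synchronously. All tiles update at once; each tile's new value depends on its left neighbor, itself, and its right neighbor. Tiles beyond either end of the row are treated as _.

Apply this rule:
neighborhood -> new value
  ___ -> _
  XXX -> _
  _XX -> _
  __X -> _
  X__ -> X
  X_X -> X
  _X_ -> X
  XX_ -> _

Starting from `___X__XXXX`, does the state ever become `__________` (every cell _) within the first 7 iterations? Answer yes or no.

no

___XX_____
_____X____
_____XX___
_______X__
_______XX_
_________X
_________X
iteration 7 is _________X, still not uniform _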